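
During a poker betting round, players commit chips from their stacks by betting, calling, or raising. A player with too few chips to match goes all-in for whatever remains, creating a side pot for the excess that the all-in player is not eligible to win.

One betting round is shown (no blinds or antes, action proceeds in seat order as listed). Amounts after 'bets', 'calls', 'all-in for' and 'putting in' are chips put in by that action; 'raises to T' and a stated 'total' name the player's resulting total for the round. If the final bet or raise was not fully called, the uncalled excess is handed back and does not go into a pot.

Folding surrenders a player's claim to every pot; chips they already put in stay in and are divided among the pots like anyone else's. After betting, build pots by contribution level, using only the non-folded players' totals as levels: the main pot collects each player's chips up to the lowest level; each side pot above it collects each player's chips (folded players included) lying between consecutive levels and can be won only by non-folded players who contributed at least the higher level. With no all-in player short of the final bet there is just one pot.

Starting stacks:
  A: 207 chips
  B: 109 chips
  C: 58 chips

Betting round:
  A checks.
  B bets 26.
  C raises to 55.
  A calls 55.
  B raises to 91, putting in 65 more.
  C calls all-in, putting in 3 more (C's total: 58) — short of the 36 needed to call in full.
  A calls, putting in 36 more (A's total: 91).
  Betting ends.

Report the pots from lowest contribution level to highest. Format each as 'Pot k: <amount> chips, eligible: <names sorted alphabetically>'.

Pot 1: 174 chips, eligible: A, B, C
Pot 2: 66 chips, eligible: A, B

Derivation:
Contributions: A=91, B=91, C=58
Pot levels (distinct totals of non-folded players): 58, 91
Layer 1-58: 58 each from A, B, C = 58*3 = 174 chips; eligible A, B, C
Layer 59-91: 33 each from A, B = 33*2 = 66 chips; eligible A, B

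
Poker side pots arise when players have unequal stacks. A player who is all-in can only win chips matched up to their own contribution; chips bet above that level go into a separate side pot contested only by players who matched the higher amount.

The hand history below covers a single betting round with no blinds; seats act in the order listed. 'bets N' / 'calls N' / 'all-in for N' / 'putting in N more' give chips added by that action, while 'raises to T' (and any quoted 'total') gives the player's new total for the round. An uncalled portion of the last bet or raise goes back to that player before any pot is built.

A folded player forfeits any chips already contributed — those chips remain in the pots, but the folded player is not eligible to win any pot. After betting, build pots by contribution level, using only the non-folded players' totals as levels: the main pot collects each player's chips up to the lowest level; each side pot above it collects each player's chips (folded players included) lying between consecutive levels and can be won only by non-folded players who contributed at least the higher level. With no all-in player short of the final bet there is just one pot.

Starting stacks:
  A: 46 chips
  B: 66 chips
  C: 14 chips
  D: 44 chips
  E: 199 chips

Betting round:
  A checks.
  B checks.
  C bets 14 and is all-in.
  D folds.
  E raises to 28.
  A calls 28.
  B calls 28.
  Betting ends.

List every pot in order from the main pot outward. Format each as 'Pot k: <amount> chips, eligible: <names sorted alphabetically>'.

Pot 1: 56 chips, eligible: A, B, C, E
Pot 2: 42 chips, eligible: A, B, E

Derivation:
Contributions: A=28, B=28, C=14, E=28
Folded: D
Pot levels (distinct totals of non-folded players): 14, 28
Layer 1-14: 14 each from A, B, C, E = 14*4 = 56 chips; eligible A, B, C, E
Layer 15-28: 14 each from A, B, E = 14*3 = 42 chips; eligible A, B, E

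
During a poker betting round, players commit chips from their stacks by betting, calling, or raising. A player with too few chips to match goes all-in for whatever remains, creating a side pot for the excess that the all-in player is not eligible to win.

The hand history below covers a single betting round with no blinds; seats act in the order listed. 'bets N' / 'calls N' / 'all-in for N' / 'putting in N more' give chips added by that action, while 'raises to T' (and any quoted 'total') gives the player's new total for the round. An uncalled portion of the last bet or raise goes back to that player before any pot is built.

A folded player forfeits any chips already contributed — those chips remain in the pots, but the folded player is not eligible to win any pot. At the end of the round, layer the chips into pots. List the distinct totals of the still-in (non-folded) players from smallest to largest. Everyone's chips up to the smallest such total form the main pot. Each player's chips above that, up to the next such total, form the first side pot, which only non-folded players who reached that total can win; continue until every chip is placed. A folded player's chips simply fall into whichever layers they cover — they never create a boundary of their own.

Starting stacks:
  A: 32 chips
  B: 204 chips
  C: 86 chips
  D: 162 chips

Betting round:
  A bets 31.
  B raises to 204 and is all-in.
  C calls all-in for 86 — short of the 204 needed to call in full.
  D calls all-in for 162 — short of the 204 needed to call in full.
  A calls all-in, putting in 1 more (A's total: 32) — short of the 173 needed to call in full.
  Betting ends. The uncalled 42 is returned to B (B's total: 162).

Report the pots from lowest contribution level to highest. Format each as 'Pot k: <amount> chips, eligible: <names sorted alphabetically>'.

Contributions (after 42 returned to B): A=32, B=162, C=86, D=162
Pot levels (distinct totals of non-folded players): 32, 86, 162
Layer 1-32: 32 each from A, B, C, D = 32*4 = 128 chips; eligible A, B, C, D
Layer 33-86: 54 each from B, C, D = 54*3 = 162 chips; eligible B, C, D
Layer 87-162: 76 each from B, D = 76*2 = 152 chips; eligible B, D

Pot 1: 128 chips, eligible: A, B, C, D
Pot 2: 162 chips, eligible: B, C, D
Pot 3: 152 chips, eligible: B, D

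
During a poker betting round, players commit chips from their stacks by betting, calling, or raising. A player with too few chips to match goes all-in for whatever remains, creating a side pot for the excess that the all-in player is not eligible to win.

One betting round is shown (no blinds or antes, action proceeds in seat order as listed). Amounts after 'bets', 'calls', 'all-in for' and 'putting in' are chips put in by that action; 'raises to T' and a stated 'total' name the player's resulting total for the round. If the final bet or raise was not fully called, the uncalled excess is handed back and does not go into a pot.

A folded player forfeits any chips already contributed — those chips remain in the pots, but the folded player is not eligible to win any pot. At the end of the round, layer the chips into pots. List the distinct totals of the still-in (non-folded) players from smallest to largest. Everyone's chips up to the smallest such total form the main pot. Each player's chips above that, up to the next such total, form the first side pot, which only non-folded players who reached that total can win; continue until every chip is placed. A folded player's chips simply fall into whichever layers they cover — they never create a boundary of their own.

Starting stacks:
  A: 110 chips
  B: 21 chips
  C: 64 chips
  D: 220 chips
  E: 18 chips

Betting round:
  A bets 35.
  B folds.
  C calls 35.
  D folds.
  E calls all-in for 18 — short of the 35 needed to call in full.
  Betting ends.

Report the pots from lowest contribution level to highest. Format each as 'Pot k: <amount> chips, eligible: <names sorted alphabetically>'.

Contributions: A=35, C=35, E=18
Folded: B, D
Pot levels (distinct totals of non-folded players): 18, 35
Layer 1-18: 18 each from A, C, E = 18*3 = 54 chips; eligible A, C, E
Layer 19-35: 17 each from A, C = 17*2 = 34 chips; eligible A, C

Pot 1: 54 chips, eligible: A, C, E
Pot 2: 34 chips, eligible: A, C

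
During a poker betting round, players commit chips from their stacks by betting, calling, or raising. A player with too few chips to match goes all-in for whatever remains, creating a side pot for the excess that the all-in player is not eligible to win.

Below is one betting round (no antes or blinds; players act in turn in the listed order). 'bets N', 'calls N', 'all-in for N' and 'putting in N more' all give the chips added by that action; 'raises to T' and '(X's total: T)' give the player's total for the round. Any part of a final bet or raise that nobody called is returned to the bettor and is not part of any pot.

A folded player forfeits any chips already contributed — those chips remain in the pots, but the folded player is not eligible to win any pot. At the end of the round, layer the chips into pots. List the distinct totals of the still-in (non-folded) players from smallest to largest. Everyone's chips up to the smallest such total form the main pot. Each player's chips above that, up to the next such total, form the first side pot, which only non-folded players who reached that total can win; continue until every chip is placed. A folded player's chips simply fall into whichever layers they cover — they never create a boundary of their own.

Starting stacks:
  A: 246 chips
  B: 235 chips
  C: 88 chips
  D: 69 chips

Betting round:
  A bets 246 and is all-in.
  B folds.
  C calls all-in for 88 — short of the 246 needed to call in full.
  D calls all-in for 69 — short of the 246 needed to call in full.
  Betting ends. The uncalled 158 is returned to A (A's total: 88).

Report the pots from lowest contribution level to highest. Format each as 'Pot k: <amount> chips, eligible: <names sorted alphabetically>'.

Pot 1: 207 chips, eligible: A, C, D
Pot 2: 38 chips, eligible: A, C

Derivation:
Contributions (after 158 returned to A): A=88, C=88, D=69
Folded: B
Pot levels (distinct totals of non-folded players): 69, 88
Layer 1-69: 69 each from A, C, D = 69*3 = 207 chips; eligible A, C, D
Layer 70-88: 19 each from A, C = 19*2 = 38 chips; eligible A, C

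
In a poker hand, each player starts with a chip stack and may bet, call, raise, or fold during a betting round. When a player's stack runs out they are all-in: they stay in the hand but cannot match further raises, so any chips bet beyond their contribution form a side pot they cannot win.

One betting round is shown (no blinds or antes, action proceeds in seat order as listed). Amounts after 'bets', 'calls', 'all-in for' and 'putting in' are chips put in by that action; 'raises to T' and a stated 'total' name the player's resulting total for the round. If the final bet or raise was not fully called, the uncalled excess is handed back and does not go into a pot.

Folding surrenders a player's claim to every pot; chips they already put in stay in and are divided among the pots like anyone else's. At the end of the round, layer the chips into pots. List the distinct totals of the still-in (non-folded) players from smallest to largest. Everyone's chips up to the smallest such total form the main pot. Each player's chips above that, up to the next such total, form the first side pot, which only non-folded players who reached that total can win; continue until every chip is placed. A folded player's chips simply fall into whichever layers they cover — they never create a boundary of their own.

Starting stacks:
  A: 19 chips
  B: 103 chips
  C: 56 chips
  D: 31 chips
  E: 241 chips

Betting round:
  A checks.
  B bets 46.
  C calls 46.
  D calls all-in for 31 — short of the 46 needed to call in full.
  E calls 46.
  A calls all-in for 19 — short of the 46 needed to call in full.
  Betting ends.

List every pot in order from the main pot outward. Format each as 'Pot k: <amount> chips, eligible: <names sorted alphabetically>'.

Pot 1: 95 chips, eligible: A, B, C, D, E
Pot 2: 48 chips, eligible: B, C, D, E
Pot 3: 45 chips, eligible: B, C, E

Derivation:
Contributions: A=19, B=46, C=46, D=31, E=46
Pot levels (distinct totals of non-folded players): 19, 31, 46
Layer 1-19: 19 each from A, B, C, D, E = 19*5 = 95 chips; eligible A, B, C, D, E
Layer 20-31: 12 each from B, C, D, E = 12*4 = 48 chips; eligible B, C, D, E
Layer 32-46: 15 each from B, C, E = 15*3 = 45 chips; eligible B, C, E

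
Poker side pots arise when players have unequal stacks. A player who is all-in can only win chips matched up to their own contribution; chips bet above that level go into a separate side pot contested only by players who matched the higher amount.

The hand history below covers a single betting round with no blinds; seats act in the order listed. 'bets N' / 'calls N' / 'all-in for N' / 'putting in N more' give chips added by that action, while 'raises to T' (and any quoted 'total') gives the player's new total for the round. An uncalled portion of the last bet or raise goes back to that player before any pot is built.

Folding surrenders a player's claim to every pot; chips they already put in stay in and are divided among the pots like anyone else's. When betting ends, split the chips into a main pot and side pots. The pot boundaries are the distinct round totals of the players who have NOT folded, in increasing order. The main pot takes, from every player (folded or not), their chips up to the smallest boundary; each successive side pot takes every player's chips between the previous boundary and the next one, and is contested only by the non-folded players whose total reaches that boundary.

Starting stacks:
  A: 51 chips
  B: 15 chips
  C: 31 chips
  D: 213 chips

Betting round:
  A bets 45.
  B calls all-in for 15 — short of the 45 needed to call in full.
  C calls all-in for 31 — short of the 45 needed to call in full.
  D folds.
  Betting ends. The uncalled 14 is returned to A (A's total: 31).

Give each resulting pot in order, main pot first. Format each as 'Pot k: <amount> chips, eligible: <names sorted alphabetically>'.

Pot 1: 45 chips, eligible: A, B, C
Pot 2: 32 chips, eligible: A, C

Derivation:
Contributions (after 14 returned to A): A=31, B=15, C=31
Folded: D
Pot levels (distinct totals of non-folded players): 15, 31
Layer 1-15: 15 each from A, B, C = 15*3 = 45 chips; eligible A, B, C
Layer 16-31: 16 each from A, C = 16*2 = 32 chips; eligible A, C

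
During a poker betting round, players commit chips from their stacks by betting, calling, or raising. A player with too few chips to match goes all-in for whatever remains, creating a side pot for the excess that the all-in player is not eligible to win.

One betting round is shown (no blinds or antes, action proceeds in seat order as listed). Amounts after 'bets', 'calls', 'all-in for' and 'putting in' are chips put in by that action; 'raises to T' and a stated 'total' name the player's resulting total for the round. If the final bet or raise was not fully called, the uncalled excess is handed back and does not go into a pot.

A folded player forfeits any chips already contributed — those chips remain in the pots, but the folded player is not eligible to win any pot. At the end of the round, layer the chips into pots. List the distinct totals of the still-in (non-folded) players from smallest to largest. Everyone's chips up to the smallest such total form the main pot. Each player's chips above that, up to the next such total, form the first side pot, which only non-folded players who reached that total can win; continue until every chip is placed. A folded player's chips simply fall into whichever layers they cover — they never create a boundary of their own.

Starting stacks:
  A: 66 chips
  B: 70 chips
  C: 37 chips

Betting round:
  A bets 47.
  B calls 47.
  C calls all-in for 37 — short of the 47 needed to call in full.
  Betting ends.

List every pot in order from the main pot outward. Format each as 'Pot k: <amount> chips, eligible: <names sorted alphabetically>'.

Contributions: A=47, B=47, C=37
Pot levels (distinct totals of non-folded players): 37, 47
Layer 1-37: 37 each from A, B, C = 37*3 = 111 chips; eligible A, B, C
Layer 38-47: 10 each from A, B = 10*2 = 20 chips; eligible A, B

Pot 1: 111 chips, eligible: A, B, C
Pot 2: 20 chips, eligible: A, B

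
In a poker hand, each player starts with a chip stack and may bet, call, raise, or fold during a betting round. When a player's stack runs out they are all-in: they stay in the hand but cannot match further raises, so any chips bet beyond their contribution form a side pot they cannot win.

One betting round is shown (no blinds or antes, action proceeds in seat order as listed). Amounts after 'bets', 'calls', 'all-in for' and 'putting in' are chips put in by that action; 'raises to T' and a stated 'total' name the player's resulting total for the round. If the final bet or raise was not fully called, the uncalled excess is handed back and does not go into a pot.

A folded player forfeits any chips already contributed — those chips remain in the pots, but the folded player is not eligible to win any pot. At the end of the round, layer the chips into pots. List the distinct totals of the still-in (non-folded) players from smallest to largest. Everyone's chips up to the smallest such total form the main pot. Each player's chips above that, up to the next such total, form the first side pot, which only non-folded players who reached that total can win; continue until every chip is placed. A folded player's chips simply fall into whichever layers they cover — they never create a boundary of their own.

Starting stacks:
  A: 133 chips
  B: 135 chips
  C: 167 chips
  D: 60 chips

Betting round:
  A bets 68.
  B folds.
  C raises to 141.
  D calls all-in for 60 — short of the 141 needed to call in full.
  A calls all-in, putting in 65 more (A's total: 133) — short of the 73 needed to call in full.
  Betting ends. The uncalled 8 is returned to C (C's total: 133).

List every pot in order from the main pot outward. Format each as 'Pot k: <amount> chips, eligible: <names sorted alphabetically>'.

Contributions (after 8 returned to C): A=133, C=133, D=60
Folded: B
Pot levels (distinct totals of non-folded players): 60, 133
Layer 1-60: 60 each from A, C, D = 60*3 = 180 chips; eligible A, C, D
Layer 61-133: 73 each from A, C = 73*2 = 146 chips; eligible A, C

Pot 1: 180 chips, eligible: A, C, D
Pot 2: 146 chips, eligible: A, C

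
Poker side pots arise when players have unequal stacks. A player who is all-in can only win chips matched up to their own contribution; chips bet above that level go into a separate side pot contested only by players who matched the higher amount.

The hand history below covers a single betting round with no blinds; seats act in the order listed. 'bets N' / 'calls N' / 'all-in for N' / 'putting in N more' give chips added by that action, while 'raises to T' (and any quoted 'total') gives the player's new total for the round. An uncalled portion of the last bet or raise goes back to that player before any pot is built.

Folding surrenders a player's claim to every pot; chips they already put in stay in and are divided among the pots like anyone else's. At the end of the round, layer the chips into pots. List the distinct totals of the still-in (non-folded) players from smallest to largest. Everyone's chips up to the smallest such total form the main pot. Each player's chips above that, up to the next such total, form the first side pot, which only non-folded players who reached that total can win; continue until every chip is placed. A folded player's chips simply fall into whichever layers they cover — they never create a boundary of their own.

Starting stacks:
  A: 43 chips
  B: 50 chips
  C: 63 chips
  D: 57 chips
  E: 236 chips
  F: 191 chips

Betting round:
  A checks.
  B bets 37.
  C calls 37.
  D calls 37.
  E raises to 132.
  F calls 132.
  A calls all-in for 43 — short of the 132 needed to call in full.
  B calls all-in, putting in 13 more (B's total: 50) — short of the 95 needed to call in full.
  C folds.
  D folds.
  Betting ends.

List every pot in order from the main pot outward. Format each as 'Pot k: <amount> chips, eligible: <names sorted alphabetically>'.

Contributions: A=43, B=50, C=37, D=37, E=132, F=132
Folded: C, D
Pot levels (distinct totals of non-folded players): 43, 50, 132
Layer 1-43: A 43 + B 43 + C 37 + D 37 + E 43 + F 43 = 246 chips; eligible A, B, E, F
Layer 44-50: 7 each from B, E, F = 7*3 = 21 chips; eligible B, E, F
Layer 51-132: 82 each from E, F = 82*2 = 164 chips; eligible E, F

Pot 1: 246 chips, eligible: A, B, E, F
Pot 2: 21 chips, eligible: B, E, F
Pot 3: 164 chips, eligible: E, F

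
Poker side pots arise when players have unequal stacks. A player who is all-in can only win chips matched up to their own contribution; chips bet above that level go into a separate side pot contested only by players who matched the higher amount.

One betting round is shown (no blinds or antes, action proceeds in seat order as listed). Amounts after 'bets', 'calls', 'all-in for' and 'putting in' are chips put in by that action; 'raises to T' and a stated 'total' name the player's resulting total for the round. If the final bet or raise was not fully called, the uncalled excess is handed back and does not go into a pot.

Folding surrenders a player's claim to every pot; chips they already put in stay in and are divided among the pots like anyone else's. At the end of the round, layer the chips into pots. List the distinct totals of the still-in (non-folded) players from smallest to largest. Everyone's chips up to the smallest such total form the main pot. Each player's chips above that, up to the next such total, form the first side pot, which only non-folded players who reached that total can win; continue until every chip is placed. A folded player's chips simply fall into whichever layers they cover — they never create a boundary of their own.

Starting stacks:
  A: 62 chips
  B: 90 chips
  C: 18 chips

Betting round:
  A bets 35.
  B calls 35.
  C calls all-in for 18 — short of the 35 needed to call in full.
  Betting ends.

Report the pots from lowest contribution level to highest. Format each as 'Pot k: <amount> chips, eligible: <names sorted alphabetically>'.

Pot 1: 54 chips, eligible: A, B, C
Pot 2: 34 chips, eligible: A, B

Derivation:
Contributions: A=35, B=35, C=18
Pot levels (distinct totals of non-folded players): 18, 35
Layer 1-18: 18 each from A, B, C = 18*3 = 54 chips; eligible A, B, C
Layer 19-35: 17 each from A, B = 17*2 = 34 chips; eligible A, B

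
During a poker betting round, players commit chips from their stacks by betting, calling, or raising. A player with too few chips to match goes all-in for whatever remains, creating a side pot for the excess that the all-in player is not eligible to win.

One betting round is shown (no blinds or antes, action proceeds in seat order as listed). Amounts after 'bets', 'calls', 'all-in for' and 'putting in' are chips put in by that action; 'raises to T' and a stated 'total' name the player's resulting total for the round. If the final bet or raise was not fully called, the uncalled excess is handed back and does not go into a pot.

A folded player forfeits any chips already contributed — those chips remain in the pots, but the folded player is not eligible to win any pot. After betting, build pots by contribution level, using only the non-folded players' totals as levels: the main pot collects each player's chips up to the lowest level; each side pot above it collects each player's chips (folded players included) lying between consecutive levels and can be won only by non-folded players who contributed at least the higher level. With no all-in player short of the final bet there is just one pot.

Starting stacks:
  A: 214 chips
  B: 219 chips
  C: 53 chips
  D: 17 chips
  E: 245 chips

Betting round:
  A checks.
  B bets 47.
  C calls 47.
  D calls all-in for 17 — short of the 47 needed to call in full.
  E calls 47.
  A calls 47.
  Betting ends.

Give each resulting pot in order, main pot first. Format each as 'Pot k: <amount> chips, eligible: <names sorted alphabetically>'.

Contributions: A=47, B=47, C=47, D=17, E=47
Pot levels (distinct totals of non-folded players): 17, 47
Layer 1-17: 17 each from A, B, C, D, E = 17*5 = 85 chips; eligible A, B, C, D, E
Layer 18-47: 30 each from A, B, C, E = 30*4 = 120 chips; eligible A, B, C, E

Pot 1: 85 chips, eligible: A, B, C, D, E
Pot 2: 120 chips, eligible: A, B, C, E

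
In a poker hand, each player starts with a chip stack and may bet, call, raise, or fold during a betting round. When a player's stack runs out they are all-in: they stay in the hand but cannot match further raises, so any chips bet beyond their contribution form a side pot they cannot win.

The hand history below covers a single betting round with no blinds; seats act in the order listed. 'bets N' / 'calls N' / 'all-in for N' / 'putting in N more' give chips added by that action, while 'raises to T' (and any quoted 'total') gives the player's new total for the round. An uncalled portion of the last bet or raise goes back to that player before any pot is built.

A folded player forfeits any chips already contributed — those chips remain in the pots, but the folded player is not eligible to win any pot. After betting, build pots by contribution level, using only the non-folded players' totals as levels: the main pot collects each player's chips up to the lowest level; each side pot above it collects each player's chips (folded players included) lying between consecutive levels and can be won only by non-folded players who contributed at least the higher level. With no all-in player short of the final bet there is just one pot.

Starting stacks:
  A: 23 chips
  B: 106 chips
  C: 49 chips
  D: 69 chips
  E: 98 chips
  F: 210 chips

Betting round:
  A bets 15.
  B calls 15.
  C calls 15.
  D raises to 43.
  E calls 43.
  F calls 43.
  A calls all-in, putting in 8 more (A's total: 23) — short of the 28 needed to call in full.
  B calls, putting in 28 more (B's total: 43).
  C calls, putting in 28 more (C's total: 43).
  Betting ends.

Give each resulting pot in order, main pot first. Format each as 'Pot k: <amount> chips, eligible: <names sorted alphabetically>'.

Pot 1: 138 chips, eligible: A, B, C, D, E, F
Pot 2: 100 chips, eligible: B, C, D, E, F

Derivation:
Contributions: A=23, B=43, C=43, D=43, E=43, F=43
Pot levels (distinct totals of non-folded players): 23, 43
Layer 1-23: 23 each from A, B, C, D, E, F = 23*6 = 138 chips; eligible A, B, C, D, E, F
Layer 24-43: 20 each from B, C, D, E, F = 20*5 = 100 chips; eligible B, C, D, E, F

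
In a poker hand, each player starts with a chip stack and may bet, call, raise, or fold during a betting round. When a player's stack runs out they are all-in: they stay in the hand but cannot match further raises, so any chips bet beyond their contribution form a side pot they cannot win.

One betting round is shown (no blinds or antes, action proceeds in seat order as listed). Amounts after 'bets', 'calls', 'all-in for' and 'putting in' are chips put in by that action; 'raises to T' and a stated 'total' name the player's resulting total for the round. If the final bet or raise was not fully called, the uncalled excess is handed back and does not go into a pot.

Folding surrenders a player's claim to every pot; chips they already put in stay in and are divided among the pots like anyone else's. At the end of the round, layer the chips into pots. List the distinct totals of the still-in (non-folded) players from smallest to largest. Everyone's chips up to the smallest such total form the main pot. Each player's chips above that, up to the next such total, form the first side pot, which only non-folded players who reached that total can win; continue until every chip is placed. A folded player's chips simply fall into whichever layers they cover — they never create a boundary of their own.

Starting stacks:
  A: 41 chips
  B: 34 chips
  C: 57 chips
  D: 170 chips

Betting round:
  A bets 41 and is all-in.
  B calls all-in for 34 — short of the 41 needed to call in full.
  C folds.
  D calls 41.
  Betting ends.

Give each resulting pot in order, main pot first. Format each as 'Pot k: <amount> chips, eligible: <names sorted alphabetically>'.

Pot 1: 102 chips, eligible: A, B, D
Pot 2: 14 chips, eligible: A, D

Derivation:
Contributions: A=41, B=34, D=41
Folded: C
Pot levels (distinct totals of non-folded players): 34, 41
Layer 1-34: 34 each from A, B, D = 34*3 = 102 chips; eligible A, B, D
Layer 35-41: 7 each from A, D = 7*2 = 14 chips; eligible A, D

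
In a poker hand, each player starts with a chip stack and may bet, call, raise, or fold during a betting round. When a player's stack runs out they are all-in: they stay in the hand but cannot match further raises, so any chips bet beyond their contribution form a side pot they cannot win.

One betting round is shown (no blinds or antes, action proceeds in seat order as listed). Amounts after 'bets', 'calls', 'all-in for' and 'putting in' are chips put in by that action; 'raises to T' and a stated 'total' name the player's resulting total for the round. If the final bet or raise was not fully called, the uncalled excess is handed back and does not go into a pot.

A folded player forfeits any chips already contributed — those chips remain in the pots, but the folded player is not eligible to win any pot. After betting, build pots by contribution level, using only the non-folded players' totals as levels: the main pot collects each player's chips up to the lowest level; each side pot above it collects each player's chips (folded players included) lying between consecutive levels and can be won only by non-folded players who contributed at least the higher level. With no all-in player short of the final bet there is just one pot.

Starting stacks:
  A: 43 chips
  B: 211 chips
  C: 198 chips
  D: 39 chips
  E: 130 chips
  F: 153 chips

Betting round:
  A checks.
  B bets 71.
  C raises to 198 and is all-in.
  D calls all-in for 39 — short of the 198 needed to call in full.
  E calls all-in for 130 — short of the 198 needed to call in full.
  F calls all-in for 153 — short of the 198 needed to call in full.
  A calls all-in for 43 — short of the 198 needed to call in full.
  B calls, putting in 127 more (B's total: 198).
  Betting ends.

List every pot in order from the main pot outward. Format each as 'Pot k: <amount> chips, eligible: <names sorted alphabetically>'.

Contributions: A=43, B=198, C=198, D=39, E=130, F=153
Pot levels (distinct totals of non-folded players): 39, 43, 130, 153, 198
Layer 1-39: 39 each from A, B, C, D, E, F = 39*6 = 234 chips; eligible A, B, C, D, E, F
Layer 40-43: 4 each from A, B, C, E, F = 4*5 = 20 chips; eligible A, B, C, E, F
Layer 44-130: 87 each from B, C, E, F = 87*4 = 348 chips; eligible B, C, E, F
Layer 131-153: 23 each from B, C, F = 23*3 = 69 chips; eligible B, C, F
Layer 154-198: 45 each from B, C = 45*2 = 90 chips; eligible B, C

Pot 1: 234 chips, eligible: A, B, C, D, E, F
Pot 2: 20 chips, eligible: A, B, C, E, F
Pot 3: 348 chips, eligible: B, C, E, F
Pot 4: 69 chips, eligible: B, C, F
Pot 5: 90 chips, eligible: B, C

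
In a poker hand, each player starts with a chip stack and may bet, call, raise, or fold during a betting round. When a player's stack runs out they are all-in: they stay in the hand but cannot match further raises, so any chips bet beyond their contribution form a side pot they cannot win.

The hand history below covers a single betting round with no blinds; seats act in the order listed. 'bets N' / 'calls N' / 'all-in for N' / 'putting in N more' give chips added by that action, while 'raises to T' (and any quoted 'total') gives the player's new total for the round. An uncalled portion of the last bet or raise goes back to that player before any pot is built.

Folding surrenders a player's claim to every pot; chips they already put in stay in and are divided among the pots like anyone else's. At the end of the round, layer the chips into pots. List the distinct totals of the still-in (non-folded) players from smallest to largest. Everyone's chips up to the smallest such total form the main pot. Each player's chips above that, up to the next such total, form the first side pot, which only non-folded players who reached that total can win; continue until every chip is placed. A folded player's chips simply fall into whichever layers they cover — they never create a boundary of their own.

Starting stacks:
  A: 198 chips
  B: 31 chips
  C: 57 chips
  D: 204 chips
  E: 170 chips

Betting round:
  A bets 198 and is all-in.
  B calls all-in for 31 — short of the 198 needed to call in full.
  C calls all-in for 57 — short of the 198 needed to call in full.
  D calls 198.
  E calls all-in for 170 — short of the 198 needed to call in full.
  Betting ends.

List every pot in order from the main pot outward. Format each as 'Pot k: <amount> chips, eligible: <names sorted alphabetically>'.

Contributions: A=198, B=31, C=57, D=198, E=170
Pot levels (distinct totals of non-folded players): 31, 57, 170, 198
Layer 1-31: 31 each from A, B, C, D, E = 31*5 = 155 chips; eligible A, B, C, D, E
Layer 32-57: 26 each from A, C, D, E = 26*4 = 104 chips; eligible A, C, D, E
Layer 58-170: 113 each from A, D, E = 113*3 = 339 chips; eligible A, D, E
Layer 171-198: 28 each from A, D = 28*2 = 56 chips; eligible A, D

Pot 1: 155 chips, eligible: A, B, C, D, E
Pot 2: 104 chips, eligible: A, C, D, E
Pot 3: 339 chips, eligible: A, D, E
Pot 4: 56 chips, eligible: A, D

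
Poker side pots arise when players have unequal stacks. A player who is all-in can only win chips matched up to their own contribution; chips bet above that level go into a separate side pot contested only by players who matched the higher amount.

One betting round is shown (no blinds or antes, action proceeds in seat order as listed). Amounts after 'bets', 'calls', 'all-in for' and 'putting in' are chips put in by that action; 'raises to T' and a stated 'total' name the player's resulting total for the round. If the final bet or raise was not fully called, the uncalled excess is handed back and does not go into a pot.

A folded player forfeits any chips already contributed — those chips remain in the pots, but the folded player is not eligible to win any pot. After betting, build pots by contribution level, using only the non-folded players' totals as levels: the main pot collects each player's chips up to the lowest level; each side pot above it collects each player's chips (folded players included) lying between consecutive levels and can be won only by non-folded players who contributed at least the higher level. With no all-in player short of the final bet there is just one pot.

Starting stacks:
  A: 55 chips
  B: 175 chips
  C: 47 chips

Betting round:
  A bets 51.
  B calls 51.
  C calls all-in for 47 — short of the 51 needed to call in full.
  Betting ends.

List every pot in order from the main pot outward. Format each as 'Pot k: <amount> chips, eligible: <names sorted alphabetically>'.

Pot 1: 141 chips, eligible: A, B, C
Pot 2: 8 chips, eligible: A, B

Derivation:
Contributions: A=51, B=51, C=47
Pot levels (distinct totals of non-folded players): 47, 51
Layer 1-47: 47 each from A, B, C = 47*3 = 141 chips; eligible A, B, C
Layer 48-51: 4 each from A, B = 4*2 = 8 chips; eligible A, B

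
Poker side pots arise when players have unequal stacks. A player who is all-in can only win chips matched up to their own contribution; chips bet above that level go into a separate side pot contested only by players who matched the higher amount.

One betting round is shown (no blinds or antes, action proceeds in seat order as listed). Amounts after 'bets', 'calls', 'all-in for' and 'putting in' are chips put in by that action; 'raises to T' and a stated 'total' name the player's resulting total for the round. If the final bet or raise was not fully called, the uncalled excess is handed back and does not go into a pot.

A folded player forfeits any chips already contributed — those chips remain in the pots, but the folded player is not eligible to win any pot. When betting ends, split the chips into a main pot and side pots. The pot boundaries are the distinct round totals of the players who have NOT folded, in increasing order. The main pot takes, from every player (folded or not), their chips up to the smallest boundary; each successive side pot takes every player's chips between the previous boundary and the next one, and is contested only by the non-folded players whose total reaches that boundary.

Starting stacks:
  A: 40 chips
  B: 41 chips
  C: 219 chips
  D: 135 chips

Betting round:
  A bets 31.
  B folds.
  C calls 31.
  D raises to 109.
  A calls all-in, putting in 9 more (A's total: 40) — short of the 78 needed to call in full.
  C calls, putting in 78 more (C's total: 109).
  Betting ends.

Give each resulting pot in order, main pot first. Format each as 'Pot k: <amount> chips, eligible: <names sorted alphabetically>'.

Pot 1: 120 chips, eligible: A, C, D
Pot 2: 138 chips, eligible: C, D

Derivation:
Contributions: A=40, C=109, D=109
Folded: B
Pot levels (distinct totals of non-folded players): 40, 109
Layer 1-40: 40 each from A, C, D = 40*3 = 120 chips; eligible A, C, D
Layer 41-109: 69 each from C, D = 69*2 = 138 chips; eligible C, D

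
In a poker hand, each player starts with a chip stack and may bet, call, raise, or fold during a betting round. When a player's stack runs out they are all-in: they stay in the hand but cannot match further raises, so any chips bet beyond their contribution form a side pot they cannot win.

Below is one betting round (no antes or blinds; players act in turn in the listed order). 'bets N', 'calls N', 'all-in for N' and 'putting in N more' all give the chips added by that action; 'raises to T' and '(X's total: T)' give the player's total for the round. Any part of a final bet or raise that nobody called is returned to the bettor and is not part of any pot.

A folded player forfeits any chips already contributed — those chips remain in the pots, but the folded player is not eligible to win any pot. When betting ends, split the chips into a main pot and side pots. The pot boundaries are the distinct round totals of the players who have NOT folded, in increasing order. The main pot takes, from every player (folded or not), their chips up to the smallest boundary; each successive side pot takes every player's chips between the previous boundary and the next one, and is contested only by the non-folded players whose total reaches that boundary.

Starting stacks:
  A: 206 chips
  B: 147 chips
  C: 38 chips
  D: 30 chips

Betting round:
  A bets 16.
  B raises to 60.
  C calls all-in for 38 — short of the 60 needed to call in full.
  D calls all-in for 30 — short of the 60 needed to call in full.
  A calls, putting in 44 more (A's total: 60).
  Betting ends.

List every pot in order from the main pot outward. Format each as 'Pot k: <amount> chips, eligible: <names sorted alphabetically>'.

Contributions: A=60, B=60, C=38, D=30
Pot levels (distinct totals of non-folded players): 30, 38, 60
Layer 1-30: 30 each from A, B, C, D = 30*4 = 120 chips; eligible A, B, C, D
Layer 31-38: 8 each from A, B, C = 8*3 = 24 chips; eligible A, B, C
Layer 39-60: 22 each from A, B = 22*2 = 44 chips; eligible A, B

Pot 1: 120 chips, eligible: A, B, C, D
Pot 2: 24 chips, eligible: A, B, C
Pot 3: 44 chips, eligible: A, B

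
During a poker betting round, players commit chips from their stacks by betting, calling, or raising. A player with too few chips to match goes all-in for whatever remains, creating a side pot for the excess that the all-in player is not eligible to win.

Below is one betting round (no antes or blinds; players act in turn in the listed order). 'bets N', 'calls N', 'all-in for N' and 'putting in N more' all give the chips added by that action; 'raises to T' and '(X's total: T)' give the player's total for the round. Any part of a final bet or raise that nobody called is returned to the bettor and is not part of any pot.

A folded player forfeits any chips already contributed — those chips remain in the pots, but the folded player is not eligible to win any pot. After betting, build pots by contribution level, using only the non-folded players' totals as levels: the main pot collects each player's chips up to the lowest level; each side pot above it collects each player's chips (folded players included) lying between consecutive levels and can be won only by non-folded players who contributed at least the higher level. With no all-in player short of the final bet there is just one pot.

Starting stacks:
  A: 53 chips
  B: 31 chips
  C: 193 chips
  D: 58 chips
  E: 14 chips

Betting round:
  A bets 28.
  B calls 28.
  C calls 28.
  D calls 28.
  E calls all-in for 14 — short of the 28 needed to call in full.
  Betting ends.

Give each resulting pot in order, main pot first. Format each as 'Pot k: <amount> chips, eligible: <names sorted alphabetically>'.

Contributions: A=28, B=28, C=28, D=28, E=14
Pot levels (distinct totals of non-folded players): 14, 28
Layer 1-14: 14 each from A, B, C, D, E = 14*5 = 70 chips; eligible A, B, C, D, E
Layer 15-28: 14 each from A, B, C, D = 14*4 = 56 chips; eligible A, B, C, D

Pot 1: 70 chips, eligible: A, B, C, D, E
Pot 2: 56 chips, eligible: A, B, C, D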